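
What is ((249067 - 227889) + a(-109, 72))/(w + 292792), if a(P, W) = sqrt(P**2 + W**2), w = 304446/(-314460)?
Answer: 1109938980/15345177979 + 52410*sqrt(17065)/15345177979 ≈ 0.072778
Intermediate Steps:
w = -50741/52410 (w = 304446*(-1/314460) = -50741/52410 ≈ -0.96815)
((249067 - 227889) + a(-109, 72))/(w + 292792) = ((249067 - 227889) + sqrt((-109)**2 + 72**2))/(-50741/52410 + 292792) = (21178 + sqrt(11881 + 5184))/(15345177979/52410) = (21178 + sqrt(17065))*(52410/15345177979) = 1109938980/15345177979 + 52410*sqrt(17065)/15345177979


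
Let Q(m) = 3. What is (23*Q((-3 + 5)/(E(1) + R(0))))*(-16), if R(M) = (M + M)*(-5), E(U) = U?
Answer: -1104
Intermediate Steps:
R(M) = -10*M (R(M) = (2*M)*(-5) = -10*M)
(23*Q((-3 + 5)/(E(1) + R(0))))*(-16) = (23*3)*(-16) = 69*(-16) = -1104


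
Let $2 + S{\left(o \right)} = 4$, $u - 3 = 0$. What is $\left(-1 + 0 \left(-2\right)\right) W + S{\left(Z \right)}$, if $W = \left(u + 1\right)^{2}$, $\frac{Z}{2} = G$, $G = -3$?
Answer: $-14$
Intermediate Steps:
$u = 3$ ($u = 3 + 0 = 3$)
$Z = -6$ ($Z = 2 \left(-3\right) = -6$)
$S{\left(o \right)} = 2$ ($S{\left(o \right)} = -2 + 4 = 2$)
$W = 16$ ($W = \left(3 + 1\right)^{2} = 4^{2} = 16$)
$\left(-1 + 0 \left(-2\right)\right) W + S{\left(Z \right)} = \left(-1 + 0 \left(-2\right)\right) 16 + 2 = \left(-1 + 0\right) 16 + 2 = \left(-1\right) 16 + 2 = -16 + 2 = -14$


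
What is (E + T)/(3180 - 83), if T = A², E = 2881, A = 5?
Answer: 2906/3097 ≈ 0.93833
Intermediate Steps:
T = 25 (T = 5² = 25)
(E + T)/(3180 - 83) = (2881 + 25)/(3180 - 83) = 2906/3097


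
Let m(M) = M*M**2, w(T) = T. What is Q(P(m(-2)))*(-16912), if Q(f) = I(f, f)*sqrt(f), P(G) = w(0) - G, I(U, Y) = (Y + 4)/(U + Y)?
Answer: -25368*sqrt(2) ≈ -35876.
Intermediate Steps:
I(U, Y) = (4 + Y)/(U + Y)
m(M) = M**3
P(G) = -G (P(G) = 0 - G = -G)
Q(f) = (4 + f)/(2*sqrt(f)) (Q(f) = ((4 + f)/(f + f))*sqrt(f) = ((4 + f)/((2*f)))*sqrt(f) = ((1/(2*f))*(4 + f))*sqrt(f) = ((4 + f)/(2*f))*sqrt(f) = (4 + f)/(2*sqrt(f)))
Q(P(m(-2)))*(-16912) = ((4 - 1*(-2)**3)/(2*sqrt(-1*(-2)**3)))*(-16912) = ((4 - 1*(-8))/(2*sqrt(-1*(-8))))*(-16912) = ((4 + 8)/(2*sqrt(8)))*(-16912) = ((1/2)*(sqrt(2)/4)*12)*(-16912) = (3*sqrt(2)/2)*(-16912) = -25368*sqrt(2)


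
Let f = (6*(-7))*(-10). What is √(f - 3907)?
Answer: I*√3487 ≈ 59.051*I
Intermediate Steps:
f = 420 (f = -42*(-10) = 420)
√(f - 3907) = √(420 - 3907) = √(-3487) = I*√3487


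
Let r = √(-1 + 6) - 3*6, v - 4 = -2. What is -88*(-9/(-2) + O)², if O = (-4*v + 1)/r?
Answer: -19508218/9251 - 174888*√5/9251 ≈ -2151.0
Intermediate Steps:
v = 2 (v = 4 - 2 = 2)
r = -18 + √5 (r = √5 - 18 = -18 + √5 ≈ -15.764)
O = -7/(-18 + √5) (O = (-4*2 + 1)/(-18 + √5) = (-8 + 1)/(-18 + √5) = -7/(-18 + √5) ≈ 0.44405)
-88*(-9/(-2) + O)² = -88*(-9/(-2) + (126/319 + 7*√5/319))² = -88*(-9*(-½) + (126/319 + 7*√5/319))² = -88*(9/2 + (126/319 + 7*√5/319))² = -88*(3123/638 + 7*√5/319)²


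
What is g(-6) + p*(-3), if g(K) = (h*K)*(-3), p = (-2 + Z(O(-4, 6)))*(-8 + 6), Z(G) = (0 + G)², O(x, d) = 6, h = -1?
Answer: 186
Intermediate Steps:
Z(G) = G²
p = -68 (p = (-2 + 6²)*(-8 + 6) = (-2 + 36)*(-2) = 34*(-2) = -68)
g(K) = 3*K (g(K) = -K*(-3) = 3*K)
g(-6) + p*(-3) = 3*(-6) - 68*(-3) = -18 + 204 = 186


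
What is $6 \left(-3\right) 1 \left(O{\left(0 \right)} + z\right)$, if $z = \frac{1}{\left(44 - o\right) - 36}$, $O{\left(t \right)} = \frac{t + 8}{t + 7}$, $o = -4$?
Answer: $- \frac{309}{14} \approx -22.071$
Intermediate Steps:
$O{\left(t \right)} = \frac{8 + t}{7 + t}$
$z = \frac{1}{12}$ ($z = \frac{1}{\left(44 - -4\right) - 36} = \frac{1}{\left(44 + 4\right) - 36} = \frac{1}{48 - 36} = \frac{1}{12} \approx 0.083333$)
$6 \left(-3\right) 1 \left(O{\left(0 \right)} + z\right) = 6 \left(-3\right) 1 \left(\frac{8 + 0}{7 + 0} + \frac{1}{12}\right) = \left(-18\right) 1 \left(\frac{1}{7} \cdot 8 + \frac{1}{12}\right) = - 18 \left(\frac{1}{7} \cdot 8 + \frac{1}{12}\right) = - 18 \left(\frac{8}{7} + \frac{1}{12}\right) = \left(-18\right) \frac{103}{84} = - \frac{309}{14}$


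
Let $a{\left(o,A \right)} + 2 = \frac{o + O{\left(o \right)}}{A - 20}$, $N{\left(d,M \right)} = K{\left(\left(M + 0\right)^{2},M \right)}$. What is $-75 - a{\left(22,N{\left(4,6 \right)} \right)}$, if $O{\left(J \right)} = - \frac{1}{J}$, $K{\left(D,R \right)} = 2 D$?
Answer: $- \frac{83995}{1144} \approx -73.422$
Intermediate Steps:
$N{\left(d,M \right)} = 2 M^{2}$ ($N{\left(d,M \right)} = 2 \left(M + 0\right)^{2} = 2 M^{2}$)
$a{\left(o,A \right)} = -2 + \frac{o - \frac{1}{o}}{-20 + A}$ ($a{\left(o,A \right)} = -2 + \frac{o - \frac{1}{o}}{A - 20} = -2 + \frac{o - \frac{1}{o}}{-20 + A}$)
$-75 - a{\left(22,N{\left(4,6 \right)} \right)} = -75 - \frac{-1 - 22 \left(-40 - 22 + 2 \cdot 2 \cdot 6^{2}\right)}{22 \left(-20 + 2 \cdot 6^{2}\right)} = -75 - \frac{-1 - 22 \left(-40 - 22 + 2 \cdot 2 \cdot 36\right)}{22 \left(-20 + 2 \cdot 36\right)} = -75 - \frac{-1 - 22 \left(-40 - 22 + 2 \cdot 72\right)}{22 \left(-20 + 72\right)} = -75 - \frac{-1 - 22 \left(-40 - 22 + 144\right)}{22 \cdot 52} = -75 - \frac{1}{22} \cdot \frac{1}{52} \left(-1 - 22 \cdot 82\right) = -75 - \frac{1}{22} \cdot \frac{1}{52} \left(-1 - 1804\right) = -75 - \frac{1}{22} \cdot \frac{1}{52} \left(-1805\right) = -75 - - \frac{1805}{1144} = -75 + \frac{1805}{1144} = - \frac{83995}{1144}$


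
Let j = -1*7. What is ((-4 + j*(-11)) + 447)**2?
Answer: 270400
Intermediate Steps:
j = -7
((-4 + j*(-11)) + 447)**2 = ((-4 - 7*(-11)) + 447)**2 = ((-4 + 77) + 447)**2 = (73 + 447)**2 = 520**2 = 270400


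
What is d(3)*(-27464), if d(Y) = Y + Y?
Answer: -164784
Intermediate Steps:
d(Y) = 2*Y
d(3)*(-27464) = (2*3)*(-27464) = 6*(-27464) = -164784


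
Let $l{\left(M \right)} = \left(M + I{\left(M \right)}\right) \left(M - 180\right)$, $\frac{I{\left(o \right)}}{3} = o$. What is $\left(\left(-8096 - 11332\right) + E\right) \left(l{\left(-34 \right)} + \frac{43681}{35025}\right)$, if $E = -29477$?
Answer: $- \frac{9970861739461}{7005} \approx -1.4234 \cdot 10^{9}$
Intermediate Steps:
$I{\left(o \right)} = 3 o$
$l{\left(M \right)} = 4 M \left(-180 + M\right)$ ($l{\left(M \right)} = \left(M + 3 M\right) \left(M - 180\right) = 4 M \left(-180 + M\right)$)
$\left(\left(-8096 - 11332\right) + E\right) \left(l{\left(-34 \right)} + \frac{43681}{35025}\right) = \left(\left(-8096 - 11332\right) - 29477\right) \left(4 \left(-34\right) \left(-180 - 34\right) + \frac{43681}{35025}\right) = \left(\left(-8096 - 11332\right) - 29477\right) \left(4 \left(-34\right) \left(-214\right) + 43681 \cdot \frac{1}{35025}\right) = \left(-19428 - 29477\right) \left(29104 + \frac{43681}{35025}\right) = \left(-48905\right) \frac{1019411281}{35025} = - \frac{9970861739461}{7005}$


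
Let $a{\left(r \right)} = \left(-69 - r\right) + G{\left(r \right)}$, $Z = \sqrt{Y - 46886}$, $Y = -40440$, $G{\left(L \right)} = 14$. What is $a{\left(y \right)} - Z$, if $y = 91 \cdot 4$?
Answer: $-419 - i \sqrt{87326} \approx -419.0 - 295.51 i$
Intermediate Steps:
$Z = i \sqrt{87326}$ ($Z = \sqrt{-40440 - 46886} = \sqrt{-87326} = i \sqrt{87326} \approx 295.51 i$)
$y = 364$
$a{\left(r \right)} = -55 - r$ ($a{\left(r \right)} = \left(-69 - r\right) + 14 = -55 - r$)
$a{\left(y \right)} - Z = \left(-55 - 364\right) - i \sqrt{87326} = -419 - i \sqrt{87326}$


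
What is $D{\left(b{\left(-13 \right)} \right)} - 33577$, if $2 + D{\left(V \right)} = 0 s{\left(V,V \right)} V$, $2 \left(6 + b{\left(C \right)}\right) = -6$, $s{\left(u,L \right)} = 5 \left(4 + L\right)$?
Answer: $-33579$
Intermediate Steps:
$s{\left(u,L \right)} = 20 + 5 L$
$b{\left(C \right)} = -9$ ($b{\left(C \right)} = -6 + \frac{1}{2} \left(-6\right) = -6 - 3 = -9$)
$D{\left(V \right)} = -2$ ($D{\left(V \right)} = -2 + 0 \left(20 + 5 V\right) V = -2 + 0 V = -2 + 0 = -2$)
$D{\left(b{\left(-13 \right)} \right)} - 33577 = -2 - 33577 = -33579$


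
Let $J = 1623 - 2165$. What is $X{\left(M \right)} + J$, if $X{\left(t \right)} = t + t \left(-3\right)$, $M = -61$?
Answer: $-420$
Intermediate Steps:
$X{\left(t \right)} = - 2 t$ ($X{\left(t \right)} = t - 3 t = - 2 t$)
$J = -542$
$X{\left(M \right)} + J = \left(-2\right) \left(-61\right) - 542 = 122 - 542 = -420$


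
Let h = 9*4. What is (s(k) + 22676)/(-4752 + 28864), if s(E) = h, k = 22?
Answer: 2839/3014 ≈ 0.94194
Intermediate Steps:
h = 36
s(E) = 36
(s(k) + 22676)/(-4752 + 28864) = (36 + 22676)/(-4752 + 28864) = 22712/24112 = 22712*(1/24112) = 2839/3014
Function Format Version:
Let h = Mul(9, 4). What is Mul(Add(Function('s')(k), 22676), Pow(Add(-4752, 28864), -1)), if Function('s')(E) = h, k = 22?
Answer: Rational(2839, 3014) ≈ 0.94194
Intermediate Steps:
h = 36
Function('s')(E) = 36
Mul(Add(Function('s')(k), 22676), Pow(Add(-4752, 28864), -1)) = Mul(Add(36, 22676), Pow(Add(-4752, 28864), -1)) = Mul(22712, Pow(24112, -1)) = Mul(22712, Rational(1, 24112)) = Rational(2839, 3014)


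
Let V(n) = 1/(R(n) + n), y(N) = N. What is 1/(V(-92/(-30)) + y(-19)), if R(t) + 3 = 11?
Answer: -166/3139 ≈ -0.052883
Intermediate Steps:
R(t) = 8 (R(t) = -3 + 11 = 8)
V(n) = 1/(8 + n)
1/(V(-92/(-30)) + y(-19)) = 1/(1/(8 - 92/(-30)) - 19) = 1/(1/(8 - 92*(-1/30)) - 19) = 1/(1/(8 + 46/15) - 19) = 1/(1/(166/15) - 19) = 1/(15/166 - 19) = 1/(-3139/166) = -166/3139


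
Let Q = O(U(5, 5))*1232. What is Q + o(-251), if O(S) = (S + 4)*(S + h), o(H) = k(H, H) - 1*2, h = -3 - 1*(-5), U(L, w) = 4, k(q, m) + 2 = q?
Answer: 58881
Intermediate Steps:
k(q, m) = -2 + q
h = 2 (h = -3 + 5 = 2)
o(H) = -4 + H (o(H) = (-2 + H) - 1*2 = (-2 + H) - 2 = -4 + H)
O(S) = (2 + S)*(4 + S) (O(S) = (S + 4)*(S + 2) = (4 + S)*(2 + S) = (2 + S)*(4 + S))
Q = 59136 (Q = (8 + 4² + 6*4)*1232 = (8 + 16 + 24)*1232 = 48*1232 = 59136)
Q + o(-251) = 59136 + (-4 - 251) = 59136 - 255 = 58881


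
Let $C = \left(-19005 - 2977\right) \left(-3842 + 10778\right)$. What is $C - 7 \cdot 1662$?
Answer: $-152478786$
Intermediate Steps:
$C = -152467152$ ($C = \left(-21982\right) 6936 = -152467152$)
$C - 7 \cdot 1662 = -152467152 - 7 \cdot 1662 = -152467152 - 11634 = -152478786$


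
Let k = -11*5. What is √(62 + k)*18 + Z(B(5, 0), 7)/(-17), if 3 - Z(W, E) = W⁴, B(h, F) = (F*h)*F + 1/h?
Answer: -1874/10625 + 18*√7 ≈ 47.447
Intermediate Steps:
B(h, F) = 1/h + h*F² (B(h, F) = h*F² + 1/h = 1/h + h*F²)
Z(W, E) = 3 - W⁴
k = -55
√(62 + k)*18 + Z(B(5, 0), 7)/(-17) = √(62 - 55)*18 + (3 - (1/5 + 5*0²)⁴)/(-17) = √7*18 + (3 - (⅕ + 5*0)⁴)*(-1/17) = 18*√7 + (3 - (⅕ + 0)⁴)*(-1/17) = 18*√7 + (3 - (⅕)⁴)*(-1/17) = 18*√7 + (3 - 1*1/625)*(-1/17) = 18*√7 + (3 - 1/625)*(-1/17) = 18*√7 + (1874/625)*(-1/17) = 18*√7 - 1874/10625 = -1874/10625 + 18*√7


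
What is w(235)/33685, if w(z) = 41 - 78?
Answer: -37/33685 ≈ -0.0010984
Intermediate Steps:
w(z) = -37
w(235)/33685 = -37/33685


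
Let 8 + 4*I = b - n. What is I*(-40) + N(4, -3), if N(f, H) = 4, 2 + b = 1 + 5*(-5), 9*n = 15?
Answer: 1082/3 ≈ 360.67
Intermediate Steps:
n = 5/3 (n = (1/9)*15 = 5/3 ≈ 1.6667)
b = -26 (b = -2 + (1 + 5*(-5)) = -2 + (1 - 25) = -2 - 24 = -26)
I = -107/12 (I = -2 + (-26 - 1*5/3)/4 = -2 + (-26 - 5/3)/4 = -2 + (1/4)*(-83/3) = -2 - 83/12 = -107/12 ≈ -8.9167)
I*(-40) + N(4, -3) = -107/12*(-40) + 4 = 1070/3 + 4 = 1082/3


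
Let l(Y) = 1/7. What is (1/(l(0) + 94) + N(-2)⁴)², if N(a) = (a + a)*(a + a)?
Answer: 1865223296909361/434281 ≈ 4.2950e+9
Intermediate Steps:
N(a) = 4*a² (N(a) = (2*a)*(2*a) = 4*a²)
l(Y) = ⅐
(1/(l(0) + 94) + N(-2)⁴)² = (1/(⅐ + 94) + (4*(-2)²)⁴)² = (1/(659/7) + (4*4)⁴)² = (7/659 + 16⁴)² = (7/659 + 65536)² = (43188231/659)² = 1865223296909361/434281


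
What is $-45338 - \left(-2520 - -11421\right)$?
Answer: $-54239$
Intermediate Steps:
$-45338 - \left(-2520 - -11421\right) = -45338 - \left(-2520 + 11421\right) = -45338 - 8901 = -54239$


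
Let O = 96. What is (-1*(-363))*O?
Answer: 34848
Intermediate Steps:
(-1*(-363))*O = -1*(-363)*96 = 363*96 = 34848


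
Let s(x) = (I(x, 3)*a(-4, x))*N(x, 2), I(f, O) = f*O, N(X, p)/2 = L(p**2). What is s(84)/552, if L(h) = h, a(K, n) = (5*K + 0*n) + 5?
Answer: -1260/23 ≈ -54.783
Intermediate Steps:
a(K, n) = 5 + 5*K (a(K, n) = (5*K + 0) + 5 = 5*K + 5 = 5 + 5*K)
N(X, p) = 2*p**2
I(f, O) = O*f
s(x) = -360*x (s(x) = ((3*x)*(5 + 5*(-4)))*(2*2**2) = ((3*x)*(5 - 20))*(2*4) = ((3*x)*(-15))*8 = -45*x*8 = -360*x)
s(84)/552 = -360*84/552 = -30240*1/552 = -1260/23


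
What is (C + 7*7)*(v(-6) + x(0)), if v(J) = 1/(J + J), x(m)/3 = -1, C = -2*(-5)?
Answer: -2183/12 ≈ -181.92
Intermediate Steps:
C = 10
x(m) = -3 (x(m) = 3*(-1) = -3)
v(J) = 1/(2*J)
(C + 7*7)*(v(-6) + x(0)) = (10 + 7*7)*((½)/(-6) - 3) = (10 + 49)*((½)*(-⅙) - 3) = 59*(-1/12 - 3) = 59*(-37/12) = -2183/12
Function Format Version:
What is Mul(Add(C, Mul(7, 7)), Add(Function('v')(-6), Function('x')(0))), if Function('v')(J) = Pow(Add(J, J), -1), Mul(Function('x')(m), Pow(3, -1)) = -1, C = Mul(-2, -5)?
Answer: Rational(-2183, 12) ≈ -181.92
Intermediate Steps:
C = 10
Function('x')(m) = -3 (Function('x')(m) = Mul(3, -1) = -3)
Function('v')(J) = Mul(Rational(1, 2), Pow(J, -1)) (Function('v')(J) = Pow(Mul(2, J), -1) = Mul(Rational(1, 2), Pow(J, -1)))
Mul(Add(C, Mul(7, 7)), Add(Function('v')(-6), Function('x')(0))) = Mul(Add(10, Mul(7, 7)), Add(Mul(Rational(1, 2), Pow(-6, -1)), -3)) = Mul(Add(10, 49), Add(Mul(Rational(1, 2), Rational(-1, 6)), -3)) = Mul(59, Add(Rational(-1, 12), -3)) = Mul(59, Rational(-37, 12)) = Rational(-2183, 12)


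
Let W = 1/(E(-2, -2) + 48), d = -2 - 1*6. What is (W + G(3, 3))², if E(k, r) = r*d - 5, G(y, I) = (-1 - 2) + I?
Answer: 1/3481 ≈ 0.00028727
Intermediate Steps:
d = -8 (d = -2 - 6 = -8)
G(y, I) = -3 + I
E(k, r) = -5 - 8*r (E(k, r) = r*(-8) - 5 = -8*r - 5 = -5 - 8*r)
W = 1/59 (W = 1/((-5 - 8*(-2)) + 48) = 1/((-5 + 16) + 48) = 1/(11 + 48) = 1/59 ≈ 0.016949)
(W + G(3, 3))² = (1/59 + (-3 + 3))² = (1/59 + 0)² = (1/59)² = 1/3481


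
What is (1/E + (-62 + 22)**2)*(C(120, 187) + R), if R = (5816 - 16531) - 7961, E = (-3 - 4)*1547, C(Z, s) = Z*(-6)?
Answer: -25850987308/833 ≈ -3.1034e+7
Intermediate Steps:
C(Z, s) = -6*Z
E = -10829 (E = -7*1547 = -10829)
R = -18676 (R = -10715 - 7961 = -18676)
(1/E + (-62 + 22)**2)*(C(120, 187) + R) = (1/(-10829) + (-62 + 22)**2)*(-6*120 - 18676) = (-1/10829 + (-40)**2)*(-720 - 18676) = (-1/10829 + 1600)*(-19396) = (17326399/10829)*(-19396) = -25850987308/833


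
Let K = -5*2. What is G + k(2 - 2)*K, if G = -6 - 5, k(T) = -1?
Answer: -1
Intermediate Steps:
K = -10
G = -11
G + k(2 - 2)*K = -11 - 1*(-10) = -11 + 10 = -1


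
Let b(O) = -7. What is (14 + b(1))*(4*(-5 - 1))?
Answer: -168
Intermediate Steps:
(14 + b(1))*(4*(-5 - 1)) = (14 - 7)*(4*(-5 - 1)) = 7*(4*(-6)) = 7*(-24) = -168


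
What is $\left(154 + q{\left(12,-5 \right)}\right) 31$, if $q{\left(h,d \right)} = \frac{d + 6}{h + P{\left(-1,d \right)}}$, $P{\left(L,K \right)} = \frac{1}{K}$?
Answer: $\frac{281821}{59} \approx 4776.6$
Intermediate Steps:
$q{\left(h,d \right)} = \frac{6 + d}{h + \frac{1}{d}}$ ($q{\left(h,d \right)} = \frac{d + 6}{h + \frac{1}{d}} = \frac{6 + d}{h + \frac{1}{d}}$)
$\left(154 + q{\left(12,-5 \right)}\right) 31 = \left(154 - \frac{5 \left(6 - 5\right)}{1 - 60}\right) 31 = \left(154 - 5 \frac{1}{1 - 60} \cdot 1\right) 31 = \left(154 - 5 \frac{1}{-59} \cdot 1\right) 31 = \left(154 - \left(- \frac{5}{59}\right) 1\right) 31 = \left(154 + \frac{5}{59}\right) 31 = \frac{9091}{59} \cdot 31 = \frac{281821}{59}$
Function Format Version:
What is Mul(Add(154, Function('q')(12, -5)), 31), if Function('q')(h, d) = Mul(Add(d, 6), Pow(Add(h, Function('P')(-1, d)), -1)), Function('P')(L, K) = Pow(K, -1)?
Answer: Rational(281821, 59) ≈ 4776.6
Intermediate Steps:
Function('q')(h, d) = Mul(Pow(Add(h, Pow(d, -1)), -1), Add(6, d)) (Function('q')(h, d) = Mul(Add(d, 6), Pow(Add(h, Pow(d, -1)), -1)) = Mul(Add(6, d), Pow(Add(h, Pow(d, -1)), -1)) = Mul(Pow(Add(h, Pow(d, -1)), -1), Add(6, d)))
Mul(Add(154, Function('q')(12, -5)), 31) = Mul(Add(154, Mul(-5, Pow(Add(1, Mul(-5, 12)), -1), Add(6, -5))), 31) = Mul(Add(154, Mul(-5, Pow(Add(1, -60), -1), 1)), 31) = Mul(Add(154, Mul(-5, Pow(-59, -1), 1)), 31) = Mul(Add(154, Mul(-5, Rational(-1, 59), 1)), 31) = Mul(Add(154, Rational(5, 59)), 31) = Mul(Rational(9091, 59), 31) = Rational(281821, 59)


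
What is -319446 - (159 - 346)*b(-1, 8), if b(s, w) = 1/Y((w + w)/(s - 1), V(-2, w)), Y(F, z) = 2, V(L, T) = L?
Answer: -638705/2 ≈ -3.1935e+5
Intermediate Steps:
b(s, w) = ½ (b(s, w) = 1/2 = ½)
-319446 - (159 - 346)*b(-1, 8) = -319446 - (159 - 346)/2 = -319446 - (-187)/2 = -319446 - 1*(-187/2) = -319446 + 187/2 = -638705/2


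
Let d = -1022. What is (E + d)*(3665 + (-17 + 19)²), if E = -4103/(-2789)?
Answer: -10442909595/2789 ≈ -3.7443e+6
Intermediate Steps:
E = 4103/2789 (E = -4103*(-1/2789) = 4103/2789 ≈ 1.4711)
(E + d)*(3665 + (-17 + 19)²) = (4103/2789 - 1022)*(3665 + (-17 + 19)²) = -2846255*(3665 + 2²)/2789 = -2846255*(3665 + 4)/2789 = -2846255/2789*3669 = -10442909595/2789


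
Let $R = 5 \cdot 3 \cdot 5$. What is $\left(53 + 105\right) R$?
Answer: $11850$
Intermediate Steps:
$R = 75$ ($R = 15 \cdot 5 = 75$)
$\left(53 + 105\right) R = \left(53 + 105\right) 75 = 158 \cdot 75 = 11850$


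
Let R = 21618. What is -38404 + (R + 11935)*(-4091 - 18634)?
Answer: -762530329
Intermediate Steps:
-38404 + (R + 11935)*(-4091 - 18634) = -38404 + (21618 + 11935)*(-4091 - 18634) = -38404 + 33553*(-22725) = -38404 - 762491925 = -762530329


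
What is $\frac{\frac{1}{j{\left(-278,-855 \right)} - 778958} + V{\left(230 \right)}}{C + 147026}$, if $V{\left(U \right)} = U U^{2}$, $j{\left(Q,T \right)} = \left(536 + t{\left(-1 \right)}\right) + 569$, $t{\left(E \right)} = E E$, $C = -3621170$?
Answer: $- \frac{9464125283999}{2702369858688} \approx -3.5022$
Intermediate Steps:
$t{\left(E \right)} = E^{2}$
$j{\left(Q,T \right)} = 1106$ ($j{\left(Q,T \right)} = \left(536 + \left(-1\right)^{2}\right) + 569 = \left(536 + 1\right) + 569 = 537 + 569 = 1106$)
$V{\left(U \right)} = U^{3}$
$\frac{\frac{1}{j{\left(-278,-855 \right)} - 778958} + V{\left(230 \right)}}{C + 147026} = \frac{\frac{1}{1106 - 778958} + 230^{3}}{-3621170 + 147026} = \frac{\frac{1}{-777852} + 12167000}{-3474144} = \left(- \frac{1}{777852} + 12167000\right) \left(- \frac{1}{3474144}\right) = \frac{9464125283999}{777852} \left(- \frac{1}{3474144}\right) = - \frac{9464125283999}{2702369858688}$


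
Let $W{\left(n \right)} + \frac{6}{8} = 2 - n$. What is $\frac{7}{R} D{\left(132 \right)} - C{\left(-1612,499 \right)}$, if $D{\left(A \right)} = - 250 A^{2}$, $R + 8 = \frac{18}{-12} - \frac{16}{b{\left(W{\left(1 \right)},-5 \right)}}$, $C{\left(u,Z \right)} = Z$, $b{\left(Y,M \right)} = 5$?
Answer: $\frac{304856627}{127} \approx 2.4004 \cdot 10^{6}$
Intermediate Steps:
$W{\left(n \right)} = \frac{5}{4} - n$ ($W{\left(n \right)} = - \frac{3}{4} - \left(-2 + n\right) = \frac{5}{4} - n$)
$R = - \frac{127}{10}$ ($R = -8 + \left(\frac{18}{-12} - \frac{16}{5}\right) = -8 + \left(18 \left(- \frac{1}{12}\right) - \frac{16}{5}\right) = -8 - \frac{47}{10} = - \frac{127}{10} \approx -12.7$)
$\frac{7}{R} D{\left(132 \right)} - C{\left(-1612,499 \right)} = \frac{7}{- \frac{127}{10}} \left(- 250 \cdot 132^{2}\right) - 499 = 7 \left(- \frac{10}{127}\right) \left(\left(-250\right) 17424\right) - 499 = \left(- \frac{70}{127}\right) \left(-4356000\right) - 499 = \frac{304920000}{127} - 499 = \frac{304856627}{127}$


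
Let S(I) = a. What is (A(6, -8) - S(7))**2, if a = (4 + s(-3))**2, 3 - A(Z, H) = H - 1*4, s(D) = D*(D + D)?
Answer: 219961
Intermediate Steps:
s(D) = 2*D**2 (s(D) = D*(2*D) = 2*D**2)
A(Z, H) = 7 - H (A(Z, H) = 3 - (H - 1*4) = 3 - (H - 4) = 3 - (-4 + H) = 3 + (4 - H) = 7 - H)
a = 484 (a = (4 + 2*(-3)**2)**2 = (4 + 2*9)**2 = (4 + 18)**2 = 22**2 = 484)
S(I) = 484
(A(6, -8) - S(7))**2 = ((7 - 1*(-8)) - 1*484)**2 = ((7 + 8) - 484)**2 = (15 - 484)**2 = (-469)**2 = 219961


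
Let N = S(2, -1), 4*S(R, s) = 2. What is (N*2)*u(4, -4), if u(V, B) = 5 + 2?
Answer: 7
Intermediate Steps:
u(V, B) = 7
S(R, s) = ½ (S(R, s) = (¼)*2 = ½)
N = ½ ≈ 0.50000
(N*2)*u(4, -4) = ((½)*2)*7 = 1*7 = 7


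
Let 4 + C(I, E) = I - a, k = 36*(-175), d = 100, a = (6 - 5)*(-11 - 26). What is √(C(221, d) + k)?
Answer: I*√6046 ≈ 77.756*I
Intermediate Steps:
a = -37 (a = 1*(-37) = -37)
k = -6300
C(I, E) = 33 + I (C(I, E) = -4 + (I - 1*(-37)) = -4 + (I + 37) = -4 + (37 + I) = 33 + I)
√(C(221, d) + k) = √((33 + 221) - 6300) = √(254 - 6300) = √(-6046) = I*√6046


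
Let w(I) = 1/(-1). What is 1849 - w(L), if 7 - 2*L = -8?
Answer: 1850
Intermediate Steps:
L = 15/2 (L = 7/2 - ½*(-8) = 7/2 + 4 = 15/2 ≈ 7.5000)
w(I) = -1
1849 - w(L) = 1849 - 1*(-1) = 1849 + 1 = 1850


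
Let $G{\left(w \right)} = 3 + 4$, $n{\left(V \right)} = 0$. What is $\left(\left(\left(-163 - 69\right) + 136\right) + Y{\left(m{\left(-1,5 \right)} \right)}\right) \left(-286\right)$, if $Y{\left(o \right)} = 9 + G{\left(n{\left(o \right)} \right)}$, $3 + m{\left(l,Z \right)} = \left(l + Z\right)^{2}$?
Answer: $22880$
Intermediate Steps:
$G{\left(w \right)} = 7$
$m{\left(l,Z \right)} = -3 + \left(Z + l\right)^{2}$ ($m{\left(l,Z \right)} = -3 + \left(l + Z\right)^{2} = -3 + \left(Z + l\right)^{2}$)
$Y{\left(o \right)} = 16$ ($Y{\left(o \right)} = 9 + 7 = 16$)
$\left(\left(\left(-163 - 69\right) + 136\right) + Y{\left(m{\left(-1,5 \right)} \right)}\right) \left(-286\right) = \left(\left(\left(-163 - 69\right) + 136\right) + 16\right) \left(-286\right) = \left(\left(-232 + 136\right) + 16\right) \left(-286\right) = \left(-96 + 16\right) \left(-286\right) = \left(-80\right) \left(-286\right) = 22880$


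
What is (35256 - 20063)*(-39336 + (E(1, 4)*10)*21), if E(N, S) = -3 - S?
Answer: -619965558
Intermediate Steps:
(35256 - 20063)*(-39336 + (E(1, 4)*10)*21) = (35256 - 20063)*(-39336 + ((-3 - 1*4)*10)*21) = 15193*(-39336 + ((-3 - 4)*10)*21) = 15193*(-39336 - 7*10*21) = 15193*(-39336 - 70*21) = 15193*(-39336 - 1470) = 15193*(-40806) = -619965558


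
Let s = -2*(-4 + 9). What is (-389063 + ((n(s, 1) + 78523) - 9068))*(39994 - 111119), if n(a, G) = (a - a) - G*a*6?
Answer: 22727851500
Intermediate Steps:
s = -10 (s = -2*5 = -10)
n(a, G) = -6*G*a (n(a, G) = 0 - 6*G*a = -6*G*a)
(-389063 + ((n(s, 1) + 78523) - 9068))*(39994 - 111119) = (-389063 + ((-6*1*(-10) + 78523) - 9068))*(39994 - 111119) = (-389063 + ((60 + 78523) - 9068))*(-71125) = (-389063 + (78583 - 9068))*(-71125) = (-389063 + 69515)*(-71125) = -319548*(-71125) = 22727851500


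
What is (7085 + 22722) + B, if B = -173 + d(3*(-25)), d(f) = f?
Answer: 29559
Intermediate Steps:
B = -248 (B = -173 + 3*(-25) = -173 - 75 = -248)
(7085 + 22722) + B = (7085 + 22722) - 248 = 29807 - 248 = 29559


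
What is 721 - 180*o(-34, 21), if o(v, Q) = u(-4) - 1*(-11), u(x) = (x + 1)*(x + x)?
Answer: -5579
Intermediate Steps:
u(x) = 2*x*(1 + x) (u(x) = (1 + x)*(2*x) = 2*x*(1 + x))
o(v, Q) = 35 (o(v, Q) = 2*(-4)*(1 - 4) - 1*(-11) = 2*(-4)*(-3) + 11 = 24 + 11 = 35)
721 - 180*o(-34, 21) = 721 - 180*35 = 721 - 6300 = -5579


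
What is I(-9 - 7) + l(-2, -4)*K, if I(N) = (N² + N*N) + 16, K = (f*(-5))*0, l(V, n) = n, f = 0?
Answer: 528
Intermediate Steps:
K = 0 (K = (0*(-5))*0 = 0*0 = 0)
I(N) = 16 + 2*N² (I(N) = (N² + N²) + 16 = 2*N² + 16 = 16 + 2*N²)
I(-9 - 7) + l(-2, -4)*K = (16 + 2*(-9 - 7)²) - 4*0 = (16 + 2*(-16)²) + 0 = (16 + 2*256) + 0 = (16 + 512) + 0 = 528 + 0 = 528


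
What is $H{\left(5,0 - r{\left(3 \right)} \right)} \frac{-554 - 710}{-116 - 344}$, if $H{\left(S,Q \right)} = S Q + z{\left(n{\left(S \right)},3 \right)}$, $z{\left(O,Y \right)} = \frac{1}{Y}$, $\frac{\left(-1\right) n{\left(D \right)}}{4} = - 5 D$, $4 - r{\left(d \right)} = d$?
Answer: $- \frac{4424}{345} \approx -12.823$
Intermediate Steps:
$r{\left(d \right)} = 4 - d$
$n{\left(D \right)} = 20 D$ ($n{\left(D \right)} = - 4 \left(- 5 D\right) = 20 D$)
$H{\left(S,Q \right)} = \frac{1}{3} + Q S$ ($H{\left(S,Q \right)} = S Q + \frac{1}{3} = Q S + \frac{1}{3} = \frac{1}{3} + Q S$)
$H{\left(5,0 - r{\left(3 \right)} \right)} \frac{-554 - 710}{-116 - 344} = \left(\frac{1}{3} + \left(0 - \left(4 - 3\right)\right) 5\right) \frac{-554 - 710}{-116 - 344} = \left(\frac{1}{3} + \left(0 - \left(4 - 3\right)\right) 5\right) \left(- \frac{1264}{-460}\right) = \left(\frac{1}{3} + \left(0 - 1\right) 5\right) \left(\left(-1264\right) \left(- \frac{1}{460}\right)\right) = \left(\frac{1}{3} + \left(0 - 1\right) 5\right) \frac{316}{115} = \left(\frac{1}{3} - 5\right) \frac{316}{115} = \left(- \frac{14}{3}\right) \frac{316}{115} = - \frac{4424}{345}$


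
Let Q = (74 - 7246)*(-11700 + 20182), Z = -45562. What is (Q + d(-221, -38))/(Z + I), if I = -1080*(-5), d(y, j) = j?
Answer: 30416471/20081 ≈ 1514.7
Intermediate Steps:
Q = -60832904 (Q = -7172*8482 = -60832904)
I = 5400
(Q + d(-221, -38))/(Z + I) = (-60832904 - 38)/(-45562 + 5400) = -60832942/(-40162) = -60832942*(-1/40162) = 30416471/20081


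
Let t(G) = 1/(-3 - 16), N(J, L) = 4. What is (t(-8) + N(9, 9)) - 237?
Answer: -4428/19 ≈ -233.05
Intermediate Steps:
t(G) = -1/19 (t(G) = 1/(-19) = -1/19)
(t(-8) + N(9, 9)) - 237 = (-1/19 + 4) - 237 = 75/19 - 237 = -4428/19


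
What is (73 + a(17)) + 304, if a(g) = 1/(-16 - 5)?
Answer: 7916/21 ≈ 376.95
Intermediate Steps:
a(g) = -1/21 (a(g) = 1/(-21) = -1/21)
(73 + a(17)) + 304 = (73 - 1/21) + 304 = 1532/21 + 304 = 7916/21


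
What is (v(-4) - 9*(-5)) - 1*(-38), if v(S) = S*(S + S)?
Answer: 115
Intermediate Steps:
v(S) = 2*S² (v(S) = S*(2*S) = 2*S²)
(v(-4) - 9*(-5)) - 1*(-38) = (2*(-4)² - 9*(-5)) - 1*(-38) = (2*16 + 45) + 38 = (32 + 45) + 38 = 77 + 38 = 115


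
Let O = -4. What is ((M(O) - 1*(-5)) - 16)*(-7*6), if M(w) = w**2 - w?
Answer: -378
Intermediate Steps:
((M(O) - 1*(-5)) - 16)*(-7*6) = ((-4*(-1 - 4) - 1*(-5)) - 16)*(-7*6) = ((-4*(-5) + 5) - 16)*(-42) = ((20 + 5) - 16)*(-42) = (25 - 16)*(-42) = 9*(-42) = -378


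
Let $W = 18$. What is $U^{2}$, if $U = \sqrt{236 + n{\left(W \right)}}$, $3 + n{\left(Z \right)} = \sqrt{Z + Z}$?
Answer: $239$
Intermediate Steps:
$n{\left(Z \right)} = -3 + \sqrt{2} \sqrt{Z}$ ($n{\left(Z \right)} = -3 + \sqrt{Z + Z} = -3 + \sqrt{2 Z} = -3 + \sqrt{2} \sqrt{Z}$)
$U = \sqrt{239}$ ($U = \sqrt{236 - \left(3 - \sqrt{2} \sqrt{18}\right)} = \sqrt{236 - \left(3 - \sqrt{2} \cdot 3 \sqrt{2}\right)} = \sqrt{236 + \left(-3 + 6\right)} = \sqrt{236 + 3} = \sqrt{239} \approx 15.46$)
$U^{2} = \left(\sqrt{239}\right)^{2} = 239$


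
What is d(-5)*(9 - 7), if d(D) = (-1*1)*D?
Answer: 10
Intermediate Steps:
d(D) = -D
d(-5)*(9 - 7) = (-1*(-5))*(9 - 7) = 5*2 = 10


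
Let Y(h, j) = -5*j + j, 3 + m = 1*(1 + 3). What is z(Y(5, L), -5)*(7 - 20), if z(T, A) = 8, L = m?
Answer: -104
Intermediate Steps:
m = 1 (m = -3 + 1*(1 + 3) = -3 + 1*4 = -3 + 4 = 1)
L = 1
Y(h, j) = -4*j
z(Y(5, L), -5)*(7 - 20) = 8*(7 - 20) = 8*(-13) = -104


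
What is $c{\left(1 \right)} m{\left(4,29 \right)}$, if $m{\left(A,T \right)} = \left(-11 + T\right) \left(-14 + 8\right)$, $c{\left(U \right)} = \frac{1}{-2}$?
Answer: $54$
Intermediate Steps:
$c{\left(U \right)} = - \frac{1}{2}$
$m{\left(A,T \right)} = 66 - 6 T$ ($m{\left(A,T \right)} = \left(-11 + T\right) \left(-6\right) = 66 - 6 T$)
$c{\left(1 \right)} m{\left(4,29 \right)} = - \frac{66 - 174}{2} = \left(- \frac{1}{2}\right) \left(-108\right) = 54$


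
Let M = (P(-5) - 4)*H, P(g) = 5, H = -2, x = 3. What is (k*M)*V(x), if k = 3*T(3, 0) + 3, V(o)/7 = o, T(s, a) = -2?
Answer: 126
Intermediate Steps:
V(o) = 7*o
M = -2 (M = (5 - 4)*(-2) = 1*(-2) = -2)
k = -3 (k = 3*(-2) + 3 = -6 + 3 = -3)
(k*M)*V(x) = (-3*(-2))*(7*3) = 6*21 = 126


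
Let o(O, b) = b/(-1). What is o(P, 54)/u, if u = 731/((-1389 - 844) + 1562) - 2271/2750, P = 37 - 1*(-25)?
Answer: 9058500/321281 ≈ 28.195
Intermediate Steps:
P = 62 (P = 37 + 25 = 62)
o(O, b) = -b (o(O, b) = b*(-1) = -b)
u = -321281/167750 (u = 731/(-2233 + 1562) - 2271*1/2750 = 731/(-671) - 2271/2750 = 731*(-1/671) - 2271/2750 = -731/671 - 2271/2750 = -321281/167750 ≈ -1.9152)
o(P, 54)/u = (-1*54)/(-321281/167750) = -54*(-167750/321281) = 9058500/321281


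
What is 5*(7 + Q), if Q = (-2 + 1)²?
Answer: 40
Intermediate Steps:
Q = 1 (Q = (-1)² = 1)
5*(7 + Q) = 5*(7 + 1) = 5*8 = 40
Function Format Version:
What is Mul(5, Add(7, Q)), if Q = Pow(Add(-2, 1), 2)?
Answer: 40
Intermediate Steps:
Q = 1 (Q = Pow(-1, 2) = 1)
Mul(5, Add(7, Q)) = Mul(5, Add(7, 1)) = Mul(5, 8) = 40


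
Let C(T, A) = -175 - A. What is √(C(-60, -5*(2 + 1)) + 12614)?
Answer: √12454 ≈ 111.60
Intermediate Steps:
√(C(-60, -5*(2 + 1)) + 12614) = √((-175 - (-5)*(2 + 1)) + 12614) = √((-175 - (-5)*3) + 12614) = √((-175 - 1*(-15)) + 12614) = √((-175 + 15) + 12614) = √(-160 + 12614) = √12454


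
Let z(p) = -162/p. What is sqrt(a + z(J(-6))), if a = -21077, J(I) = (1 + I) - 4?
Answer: I*sqrt(21059) ≈ 145.12*I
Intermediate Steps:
J(I) = -3 + I
sqrt(a + z(J(-6))) = sqrt(-21077 - 162/(-3 - 6)) = sqrt(-21077 - 162/(-9)) = sqrt(-21077 - 162*(-1/9)) = sqrt(-21077 + 18) = sqrt(-21059) = I*sqrt(21059)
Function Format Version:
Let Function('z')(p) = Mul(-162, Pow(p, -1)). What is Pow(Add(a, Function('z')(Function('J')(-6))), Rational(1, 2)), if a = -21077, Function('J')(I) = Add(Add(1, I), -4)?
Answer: Mul(I, Pow(21059, Rational(1, 2))) ≈ Mul(145.12, I)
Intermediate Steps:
Function('J')(I) = Add(-3, I)
Pow(Add(a, Function('z')(Function('J')(-6))), Rational(1, 2)) = Pow(Add(-21077, Mul(-162, Pow(Add(-3, -6), -1))), Rational(1, 2)) = Pow(Add(-21077, Mul(-162, Pow(-9, -1))), Rational(1, 2)) = Pow(Add(-21077, Mul(-162, Rational(-1, 9))), Rational(1, 2)) = Pow(Add(-21077, 18), Rational(1, 2)) = Pow(-21059, Rational(1, 2)) = Mul(I, Pow(21059, Rational(1, 2)))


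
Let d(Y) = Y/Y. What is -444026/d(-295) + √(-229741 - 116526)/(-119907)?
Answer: -444026 - I*√346267/119907 ≈ -4.4403e+5 - 0.0049075*I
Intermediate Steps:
d(Y) = 1
-444026/d(-295) + √(-229741 - 116526)/(-119907) = -444026/1 + √(-229741 - 116526)/(-119907) = -444026*1 + √(-346267)*(-1/119907) = -444026 + (I*√346267)*(-1/119907) = -444026 - I*√346267/119907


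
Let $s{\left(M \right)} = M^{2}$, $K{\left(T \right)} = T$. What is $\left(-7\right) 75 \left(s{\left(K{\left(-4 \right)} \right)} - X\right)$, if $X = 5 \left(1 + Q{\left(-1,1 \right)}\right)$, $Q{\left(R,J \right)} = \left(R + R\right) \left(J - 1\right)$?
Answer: $-5775$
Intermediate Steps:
$Q{\left(R,J \right)} = 2 R \left(-1 + J\right)$
$X = 5$ ($X = 5 \left(1 + 2 \left(-1\right) \left(-1 + 1\right)\right) = 5 \left(1 + 2 \left(-1\right) 0\right) = 5 \left(1 + 0\right) = 5 \cdot 1 = 5$)
$\left(-7\right) 75 \left(s{\left(K{\left(-4 \right)} \right)} - X\right) = \left(-7\right) 75 \left(\left(-4\right)^{2} - 5\right) = - 525 \left(16 - 5\right) = \left(-525\right) 11 = -5775$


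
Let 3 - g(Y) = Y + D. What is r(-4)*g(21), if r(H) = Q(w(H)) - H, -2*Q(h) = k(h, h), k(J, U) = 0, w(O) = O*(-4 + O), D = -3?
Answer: -60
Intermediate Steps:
g(Y) = 6 - Y (g(Y) = 3 - (Y - 3) = 3 - (-3 + Y) = 3 + (3 - Y) = 6 - Y)
Q(h) = 0 (Q(h) = -½*0 = 0)
r(H) = -H (r(H) = 0 - H = -H)
r(-4)*g(21) = (-1*(-4))*(6 - 1*21) = 4*(6 - 21) = 4*(-15) = -60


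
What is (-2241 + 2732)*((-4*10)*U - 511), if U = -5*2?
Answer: -54501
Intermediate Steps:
U = -10 (U = -1*10 = -10)
(-2241 + 2732)*((-4*10)*U - 511) = (-2241 + 2732)*(-4*10*(-10) - 511) = 491*(-40*(-10) - 511) = 491*(400 - 511) = 491*(-111) = -54501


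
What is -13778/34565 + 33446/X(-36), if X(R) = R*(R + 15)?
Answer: 81831773/1866510 ≈ 43.842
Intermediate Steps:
X(R) = R*(15 + R)
-13778/34565 + 33446/X(-36) = -13778/34565 + 33446/((-36*(15 - 36))) = -13778*1/34565 + 33446/((-36*(-21))) = -13778/34565 + 33446/756 = -13778/34565 + 33446*(1/756) = -13778/34565 + 2389/54 = 81831773/1866510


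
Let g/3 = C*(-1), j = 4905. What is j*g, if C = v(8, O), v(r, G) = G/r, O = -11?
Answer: 161865/8 ≈ 20233.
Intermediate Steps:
C = -11/8 ≈ -1.3750
g = 33/8 (g = 3*(-11/8*(-1)) = 3*(11/8) = 33/8 ≈ 4.1250)
j*g = 4905*(33/8) = 161865/8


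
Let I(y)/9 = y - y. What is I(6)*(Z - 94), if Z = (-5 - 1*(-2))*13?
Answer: 0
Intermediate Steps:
I(y) = 0 (I(y) = 9*(y - y) = 9*0 = 0)
Z = -39 (Z = (-5 + 2)*13 = -3*13 = -39)
I(6)*(Z - 94) = 0*(-39 - 94) = 0*(-133) = 0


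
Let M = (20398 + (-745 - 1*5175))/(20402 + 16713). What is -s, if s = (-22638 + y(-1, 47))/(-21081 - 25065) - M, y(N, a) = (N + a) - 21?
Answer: -171179707/1712708790 ≈ -0.099947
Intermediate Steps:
y(N, a) = -21 + N + a
M = 14478/37115 (M = (20398 + (-745 - 5175))/37115 = (20398 - 5920)*(1/37115) = 14478*(1/37115) = 14478/37115 ≈ 0.39008)
s = 171179707/1712708790 (s = (-22638 + (-21 - 1 + 47))/(-21081 - 25065) - 1*14478/37115 = (-22638 + 25)/(-46146) - 14478/37115 = -22613*(-1/46146) - 14478/37115 = 22613/46146 - 14478/37115 = 171179707/1712708790 ≈ 0.099947)
-s = -1*171179707/1712708790 = -171179707/1712708790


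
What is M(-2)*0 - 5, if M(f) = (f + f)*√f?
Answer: -5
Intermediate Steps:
M(f) = 2*f^(3/2) (M(f) = (2*f)*√f = 2*f^(3/2))
M(-2)*0 - 5 = (2*(-2)^(3/2))*0 - 5 = (2*(-2*I*√2))*0 - 5 = -4*I*√2*0 - 5 = 0 - 5 = -5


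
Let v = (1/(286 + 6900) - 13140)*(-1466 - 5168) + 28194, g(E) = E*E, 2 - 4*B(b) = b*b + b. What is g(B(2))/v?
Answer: 3593/313305838405 ≈ 1.1468e-8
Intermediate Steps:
B(b) = 1/2 - b/4 - b**2/4 (B(b) = 1/2 - (b*b + b)/4 = 1/2 - (b**2 + b)/4 = 1/2 - (b + b**2)/4 = 1/2 + (-b/4 - b**2/4) = 1/2 - b/4 - b**2/4)
g(E) = E**2
v = 313305838405/3593 (v = (1/7186 - 13140)*(-6634) + 28194 = -94424039/7186*(-6634) + 28194 = 313204537363/3593 + 28194 = 313305838405/3593 ≈ 8.7199e+7)
g(B(2))/v = (1/2 - 1/4*2 - 1/4*2**2)**2/(313305838405/3593) = (1/2 - 1/2 - 1/4*4)**2*(3593/313305838405) = (1/2 - 1/2 - 1)**2*(3593/313305838405) = (-1)**2*(3593/313305838405) = 1*(3593/313305838405) = 3593/313305838405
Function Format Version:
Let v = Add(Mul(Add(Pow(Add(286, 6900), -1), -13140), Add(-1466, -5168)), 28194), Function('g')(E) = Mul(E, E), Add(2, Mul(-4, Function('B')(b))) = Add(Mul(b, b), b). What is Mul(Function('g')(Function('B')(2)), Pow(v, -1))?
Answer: Rational(3593, 313305838405) ≈ 1.1468e-8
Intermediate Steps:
Function('B')(b) = Add(Rational(1, 2), Mul(Rational(-1, 4), b), Mul(Rational(-1, 4), Pow(b, 2))) (Function('B')(b) = Add(Rational(1, 2), Mul(Rational(-1, 4), Add(Mul(b, b), b))) = Add(Rational(1, 2), Mul(Rational(-1, 4), Add(Pow(b, 2), b))) = Add(Rational(1, 2), Mul(Rational(-1, 4), Add(b, Pow(b, 2)))) = Add(Rational(1, 2), Add(Mul(Rational(-1, 4), b), Mul(Rational(-1, 4), Pow(b, 2)))) = Add(Rational(1, 2), Mul(Rational(-1, 4), b), Mul(Rational(-1, 4), Pow(b, 2))))
Function('g')(E) = Pow(E, 2)
v = Rational(313305838405, 3593) (v = Add(Mul(Add(Pow(7186, -1), -13140), -6634), 28194) = Add(Mul(Add(Rational(1, 7186), -13140), -6634), 28194) = Add(Mul(Rational(-94424039, 7186), -6634), 28194) = Add(Rational(313204537363, 3593), 28194) = Rational(313305838405, 3593) ≈ 8.7199e+7)
Mul(Function('g')(Function('B')(2)), Pow(v, -1)) = Mul(Pow(Add(Rational(1, 2), Mul(Rational(-1, 4), 2), Mul(Rational(-1, 4), Pow(2, 2))), 2), Pow(Rational(313305838405, 3593), -1)) = Mul(Pow(Add(Rational(1, 2), Rational(-1, 2), Mul(Rational(-1, 4), 4)), 2), Rational(3593, 313305838405)) = Mul(Pow(Add(Rational(1, 2), Rational(-1, 2), -1), 2), Rational(3593, 313305838405)) = Mul(Pow(-1, 2), Rational(3593, 313305838405)) = Mul(1, Rational(3593, 313305838405)) = Rational(3593, 313305838405)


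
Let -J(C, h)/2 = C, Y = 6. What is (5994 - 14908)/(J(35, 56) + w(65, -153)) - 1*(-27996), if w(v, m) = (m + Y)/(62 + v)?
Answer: 254131930/9037 ≈ 28121.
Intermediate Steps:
J(C, h) = -2*C
w(v, m) = (6 + m)/(62 + v) (w(v, m) = (m + 6)/(62 + v) = (6 + m)/(62 + v))
(5994 - 14908)/(J(35, 56) + w(65, -153)) - 1*(-27996) = (5994 - 14908)/(-2*35 + (6 - 153)/(62 + 65)) - 1*(-27996) = -8914/(-70 - 147/127) + 27996 = -8914/(-9037/127) + 27996 = -8914*(-127/9037) + 27996 = 1132078/9037 + 27996 = 254131930/9037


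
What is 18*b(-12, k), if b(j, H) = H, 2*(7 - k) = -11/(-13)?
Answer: 1539/13 ≈ 118.38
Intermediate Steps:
k = 171/26 (k = 7 - (-11)/(2*(-13)) = 7 - (-11)*(-1)/(2*13) = 7 - ½*11/13 = 7 - 11/26 = 171/26 ≈ 6.5769)
18*b(-12, k) = 18*(171/26) = 1539/13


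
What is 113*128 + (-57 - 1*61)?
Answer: 14346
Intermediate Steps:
113*128 + (-57 - 1*61) = 14464 + (-57 - 61) = 14464 - 118 = 14346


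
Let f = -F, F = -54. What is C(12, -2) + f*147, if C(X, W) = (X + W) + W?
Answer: 7946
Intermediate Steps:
f = 54 (f = -1*(-54) = 54)
C(X, W) = X + 2*W (C(X, W) = (W + X) + W = X + 2*W)
C(12, -2) + f*147 = (12 + 2*(-2)) + 54*147 = (12 - 4) + 7938 = 8 + 7938 = 7946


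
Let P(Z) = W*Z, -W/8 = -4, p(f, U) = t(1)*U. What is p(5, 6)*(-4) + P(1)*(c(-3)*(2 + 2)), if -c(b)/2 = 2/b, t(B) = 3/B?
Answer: 296/3 ≈ 98.667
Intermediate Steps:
p(f, U) = 3*U (p(f, U) = (3/1)*U = (3*1)*U = 3*U)
W = 32 (W = -8*(-4) = 32)
c(b) = -4/b
P(Z) = 32*Z
p(5, 6)*(-4) + P(1)*(c(-3)*(2 + 2)) = (3*6)*(-4) + (32*1)*((-4/(-3))*(2 + 2)) = 18*(-4) + 32*(-4*(-⅓)*4) = -72 + 32*((4/3)*4) = -72 + 32*(16/3) = -72 + 512/3 = 296/3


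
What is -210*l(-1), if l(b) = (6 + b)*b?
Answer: 1050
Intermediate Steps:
l(b) = b*(6 + b)
-210*l(-1) = -(-210)*(6 - 1) = -(-210)*5 = -210*(-5) = 1050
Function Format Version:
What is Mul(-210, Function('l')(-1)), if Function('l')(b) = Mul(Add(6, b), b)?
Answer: 1050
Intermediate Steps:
Function('l')(b) = Mul(b, Add(6, b))
Mul(-210, Function('l')(-1)) = Mul(-210, Mul(-1, Add(6, -1))) = Mul(-210, Mul(-1, 5)) = Mul(-210, -5) = 1050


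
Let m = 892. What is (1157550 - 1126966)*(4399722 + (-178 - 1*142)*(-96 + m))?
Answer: 126770741168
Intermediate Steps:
(1157550 - 1126966)*(4399722 + (-178 - 1*142)*(-96 + m)) = (1157550 - 1126966)*(4399722 + (-178 - 1*142)*(-96 + 892)) = 30584*(4399722 + (-178 - 142)*796) = 30584*(4399722 - 320*796) = 30584*(4399722 - 254720) = 30584*4145002 = 126770741168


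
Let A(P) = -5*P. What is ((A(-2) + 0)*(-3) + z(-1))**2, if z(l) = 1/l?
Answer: 961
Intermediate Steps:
((A(-2) + 0)*(-3) + z(-1))**2 = ((-5*(-2) + 0)*(-3) + 1/(-1))**2 = ((10 + 0)*(-3) - 1)**2 = (10*(-3) - 1)**2 = (-30 - 1)**2 = (-31)**2 = 961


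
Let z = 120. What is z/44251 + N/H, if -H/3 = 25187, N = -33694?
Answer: 1500060514/3343649811 ≈ 0.44863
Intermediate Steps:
H = -75561 (H = -3*25187 = -75561)
z/44251 + N/H = 120/44251 - 33694/(-75561) = 120*(1/44251) - 33694*(-1/75561) = 120/44251 + 33694/75561 = 1500060514/3343649811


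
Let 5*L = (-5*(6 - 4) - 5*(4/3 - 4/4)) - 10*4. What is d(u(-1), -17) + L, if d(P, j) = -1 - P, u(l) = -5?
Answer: -19/3 ≈ -6.3333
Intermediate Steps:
L = -31/3 (L = ((-5*(6 - 4) - 5*(4/3 - 4/4)) - 10*4)/5 = ((-5*2 - 5*(4*(⅓) - 4*¼)) - 1*40)/5 = ((-10 - 5*(4/3 - 1)) - 40)/5 = ((-10 - 5*⅓) - 40)/5 = ((-10 - 5/3) - 40)/5 = (-35/3 - 40)/5 = (⅕)*(-155/3) = -31/3 ≈ -10.333)
d(u(-1), -17) + L = (-1 - 1*(-5)) - 31/3 = (-1 + 5) - 31/3 = 4 - 31/3 = -19/3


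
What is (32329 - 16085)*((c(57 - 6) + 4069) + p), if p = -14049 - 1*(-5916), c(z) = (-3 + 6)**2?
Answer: -65869420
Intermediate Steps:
c(z) = 9 (c(z) = 3**2 = 9)
p = -8133 (p = -14049 + 5916 = -8133)
(32329 - 16085)*((c(57 - 6) + 4069) + p) = (32329 - 16085)*((9 + 4069) - 8133) = 16244*(4078 - 8133) = 16244*(-4055) = -65869420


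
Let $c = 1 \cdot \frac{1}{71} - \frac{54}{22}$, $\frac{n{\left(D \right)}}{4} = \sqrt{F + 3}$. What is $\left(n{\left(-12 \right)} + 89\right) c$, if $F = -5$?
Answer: $- \frac{169634}{781} - \frac{7624 i \sqrt{2}}{781} \approx -217.2 - 13.805 i$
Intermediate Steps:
$n{\left(D \right)} = 4 i \sqrt{2}$ ($n{\left(D \right)} = 4 \sqrt{-5 + 3} = 4 \sqrt{-2} = 4 i \sqrt{2}$)
$c = - \frac{1906}{781}$ ($c = 1 \cdot \frac{1}{71} - \frac{27}{11} = \frac{1}{71} - \frac{27}{11} = - \frac{1906}{781} \approx -2.4405$)
$\left(n{\left(-12 \right)} + 89\right) c = \left(4 i \sqrt{2} + 89\right) \left(- \frac{1906}{781}\right) = \left(89 + 4 i \sqrt{2}\right) \left(- \frac{1906}{781}\right) = - \frac{169634}{781} - \frac{7624 i \sqrt{2}}{781}$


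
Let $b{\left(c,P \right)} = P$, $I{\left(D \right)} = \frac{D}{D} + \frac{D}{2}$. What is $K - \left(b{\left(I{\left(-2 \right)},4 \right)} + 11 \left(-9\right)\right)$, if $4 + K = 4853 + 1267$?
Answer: $6211$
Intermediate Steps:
$I{\left(D \right)} = 1 + \frac{D}{2}$ ($I{\left(D \right)} = 1 + D \frac{1}{2} = 1 + \frac{D}{2}$)
$K = 6116$ ($K = -4 + \left(4853 + 1267\right) = -4 + 6120 = 6116$)
$K - \left(b{\left(I{\left(-2 \right)},4 \right)} + 11 \left(-9\right)\right) = 6116 - \left(4 + 11 \left(-9\right)\right) = 6116 - \left(4 - 99\right) = 6116 - -95 = 6116 + 95 = 6211$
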